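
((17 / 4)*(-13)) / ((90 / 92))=-5083 / 90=-56.48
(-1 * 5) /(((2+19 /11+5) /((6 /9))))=-55 /144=-0.38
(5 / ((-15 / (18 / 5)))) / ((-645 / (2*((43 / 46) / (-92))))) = -1 / 26450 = -0.00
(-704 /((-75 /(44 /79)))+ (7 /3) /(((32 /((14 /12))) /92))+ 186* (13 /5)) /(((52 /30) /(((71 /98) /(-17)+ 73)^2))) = 298108481759884031 /195462583680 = 1525143.46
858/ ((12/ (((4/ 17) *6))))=1716/ 17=100.94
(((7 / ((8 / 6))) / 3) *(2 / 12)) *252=147 / 2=73.50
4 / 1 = 4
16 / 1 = 16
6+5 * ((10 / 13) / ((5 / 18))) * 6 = 1158 / 13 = 89.08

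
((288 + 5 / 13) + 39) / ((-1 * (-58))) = 2128 / 377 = 5.64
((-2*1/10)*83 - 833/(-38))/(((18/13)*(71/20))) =4381/4047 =1.08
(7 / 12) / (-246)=-7 / 2952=-0.00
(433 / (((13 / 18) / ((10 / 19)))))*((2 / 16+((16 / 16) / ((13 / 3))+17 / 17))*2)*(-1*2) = -5494770 / 3211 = -1711.23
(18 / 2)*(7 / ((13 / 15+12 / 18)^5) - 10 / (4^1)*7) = -1931766795 / 12872686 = -150.07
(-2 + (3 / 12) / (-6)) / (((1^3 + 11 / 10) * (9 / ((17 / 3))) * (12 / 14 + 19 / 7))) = -833 / 4860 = -0.17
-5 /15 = -1 /3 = -0.33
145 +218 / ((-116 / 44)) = 1807 / 29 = 62.31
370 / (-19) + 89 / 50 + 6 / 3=-14909 / 950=-15.69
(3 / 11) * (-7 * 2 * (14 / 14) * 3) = -126 / 11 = -11.45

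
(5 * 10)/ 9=50/ 9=5.56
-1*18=-18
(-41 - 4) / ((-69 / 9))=135 / 23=5.87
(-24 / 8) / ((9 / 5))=-1.67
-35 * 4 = -140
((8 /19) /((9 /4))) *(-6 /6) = -32 /171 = -0.19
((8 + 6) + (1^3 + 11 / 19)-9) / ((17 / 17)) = 125 / 19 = 6.58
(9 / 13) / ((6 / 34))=51 / 13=3.92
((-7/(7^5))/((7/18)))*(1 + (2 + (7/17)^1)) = -1044/285719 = -0.00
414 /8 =207 /4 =51.75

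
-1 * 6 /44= -3 /22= -0.14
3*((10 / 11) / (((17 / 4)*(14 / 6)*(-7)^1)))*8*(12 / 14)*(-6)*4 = 414720 / 64141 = 6.47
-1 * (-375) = 375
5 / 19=0.26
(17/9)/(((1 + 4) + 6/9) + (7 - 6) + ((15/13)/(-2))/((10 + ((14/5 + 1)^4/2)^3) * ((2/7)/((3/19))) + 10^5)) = 3249004671042520013/11467074848136054090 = 0.28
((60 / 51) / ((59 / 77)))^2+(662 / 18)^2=110411451649 / 81486729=1354.96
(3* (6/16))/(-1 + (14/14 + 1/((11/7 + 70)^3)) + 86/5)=5658817545/86517046408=0.07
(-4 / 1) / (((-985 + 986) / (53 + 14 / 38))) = -4056 / 19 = -213.47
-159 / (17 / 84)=-785.65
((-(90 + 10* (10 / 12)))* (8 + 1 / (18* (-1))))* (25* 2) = -1054625 / 27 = -39060.19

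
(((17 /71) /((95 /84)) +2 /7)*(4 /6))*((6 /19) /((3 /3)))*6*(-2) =-1127328 /897085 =-1.26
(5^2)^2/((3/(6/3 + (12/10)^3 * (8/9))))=2210/3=736.67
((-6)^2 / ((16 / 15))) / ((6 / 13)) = 585 / 8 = 73.12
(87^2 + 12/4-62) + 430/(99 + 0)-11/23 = 17109071/2277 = 7513.87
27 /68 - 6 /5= -273 /340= -0.80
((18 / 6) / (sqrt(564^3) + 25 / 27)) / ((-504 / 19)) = 4275 / 7324076387656 - 650997*sqrt(141) / 915509548457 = -0.00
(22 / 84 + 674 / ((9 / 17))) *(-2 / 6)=-160445 / 378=-424.46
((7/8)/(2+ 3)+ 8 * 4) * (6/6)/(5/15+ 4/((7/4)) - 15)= -2079/800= -2.60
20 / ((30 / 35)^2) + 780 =7265 / 9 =807.22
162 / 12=27 / 2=13.50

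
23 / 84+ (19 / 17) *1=1.39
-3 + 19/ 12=-17/ 12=-1.42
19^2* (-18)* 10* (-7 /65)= 90972 /13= 6997.85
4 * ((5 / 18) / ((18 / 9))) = 5 / 9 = 0.56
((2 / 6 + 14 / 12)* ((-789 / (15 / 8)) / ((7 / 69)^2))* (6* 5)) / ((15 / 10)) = -60102864 / 49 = -1226589.06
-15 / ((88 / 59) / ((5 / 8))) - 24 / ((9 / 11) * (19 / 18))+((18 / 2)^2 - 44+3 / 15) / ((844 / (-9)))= -34.47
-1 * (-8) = 8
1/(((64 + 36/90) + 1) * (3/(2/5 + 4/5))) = 2/327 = 0.01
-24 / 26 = -12 / 13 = -0.92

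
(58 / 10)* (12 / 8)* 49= 426.30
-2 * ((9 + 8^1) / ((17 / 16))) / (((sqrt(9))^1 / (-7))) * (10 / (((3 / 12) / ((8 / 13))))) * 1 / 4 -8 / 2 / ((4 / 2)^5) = 143321 / 312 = 459.36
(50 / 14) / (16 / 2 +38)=25 / 322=0.08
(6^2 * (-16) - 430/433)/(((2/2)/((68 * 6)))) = -101933904/433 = -235413.17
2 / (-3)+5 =13 / 3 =4.33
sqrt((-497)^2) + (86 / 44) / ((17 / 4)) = 93025 / 187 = 497.46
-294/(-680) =147/340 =0.43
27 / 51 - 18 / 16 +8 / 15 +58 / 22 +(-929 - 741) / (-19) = 38572297 / 426360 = 90.47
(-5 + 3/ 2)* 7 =-49/ 2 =-24.50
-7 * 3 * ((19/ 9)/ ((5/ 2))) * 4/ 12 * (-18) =532/ 5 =106.40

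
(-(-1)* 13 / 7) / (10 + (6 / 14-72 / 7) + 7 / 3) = 3 / 4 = 0.75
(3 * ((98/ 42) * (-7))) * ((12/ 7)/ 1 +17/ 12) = -1841/ 12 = -153.42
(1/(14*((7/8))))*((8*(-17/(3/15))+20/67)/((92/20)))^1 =-39600/3283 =-12.06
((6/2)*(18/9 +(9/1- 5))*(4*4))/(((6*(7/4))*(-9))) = -64/21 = -3.05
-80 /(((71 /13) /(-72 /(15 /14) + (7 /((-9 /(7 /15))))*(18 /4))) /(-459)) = -32858280 /71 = -462792.68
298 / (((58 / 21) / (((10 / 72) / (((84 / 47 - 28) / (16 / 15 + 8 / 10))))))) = -49021 / 45936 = -1.07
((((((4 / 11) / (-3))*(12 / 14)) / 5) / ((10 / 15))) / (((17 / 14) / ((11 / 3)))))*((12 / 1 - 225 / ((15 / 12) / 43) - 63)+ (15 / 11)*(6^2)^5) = -426779736 / 55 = -7759631.56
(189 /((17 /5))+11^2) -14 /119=3000 /17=176.47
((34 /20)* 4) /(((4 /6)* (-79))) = -51 /395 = -0.13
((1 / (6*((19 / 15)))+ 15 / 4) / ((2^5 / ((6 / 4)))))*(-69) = -61065 / 4864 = -12.55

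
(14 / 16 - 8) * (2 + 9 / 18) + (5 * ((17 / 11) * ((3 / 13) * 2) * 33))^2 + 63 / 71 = 2656013037 / 191984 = 13834.55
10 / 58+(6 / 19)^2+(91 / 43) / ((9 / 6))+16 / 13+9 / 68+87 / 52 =1408492430 / 298460721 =4.72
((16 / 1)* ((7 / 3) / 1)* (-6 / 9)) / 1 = -224 / 9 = -24.89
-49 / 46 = -1.07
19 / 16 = 1.19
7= 7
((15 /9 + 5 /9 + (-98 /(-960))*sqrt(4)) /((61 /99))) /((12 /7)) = 134519 /58560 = 2.30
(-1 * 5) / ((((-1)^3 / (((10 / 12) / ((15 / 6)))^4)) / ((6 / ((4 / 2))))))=5 / 27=0.19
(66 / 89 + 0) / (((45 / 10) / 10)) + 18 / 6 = 1241 / 267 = 4.65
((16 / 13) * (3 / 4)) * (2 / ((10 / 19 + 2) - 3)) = -152 / 39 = -3.90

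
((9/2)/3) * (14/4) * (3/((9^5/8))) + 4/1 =26258/6561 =4.00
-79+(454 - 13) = 362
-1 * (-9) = 9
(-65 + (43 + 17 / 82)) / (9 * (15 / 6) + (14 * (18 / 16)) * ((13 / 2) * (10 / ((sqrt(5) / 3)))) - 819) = -325234 * sqrt(5) / 30421467 - 421732 / 30421467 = -0.04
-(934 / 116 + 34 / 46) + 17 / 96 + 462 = 453.39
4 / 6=2 / 3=0.67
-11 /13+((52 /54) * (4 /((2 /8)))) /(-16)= -635 /351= -1.81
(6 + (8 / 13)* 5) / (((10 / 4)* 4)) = 59 / 65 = 0.91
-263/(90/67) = -17621/90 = -195.79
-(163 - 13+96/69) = -3482/23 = -151.39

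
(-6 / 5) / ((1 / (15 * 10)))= -180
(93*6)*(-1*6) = -3348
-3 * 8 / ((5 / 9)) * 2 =-432 / 5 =-86.40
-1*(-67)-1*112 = -45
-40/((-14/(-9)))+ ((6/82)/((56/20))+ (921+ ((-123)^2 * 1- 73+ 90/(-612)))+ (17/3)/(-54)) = 12607685803/790398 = 15951.06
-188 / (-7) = 188 / 7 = 26.86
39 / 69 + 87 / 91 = 3184 / 2093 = 1.52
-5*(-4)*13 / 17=260 / 17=15.29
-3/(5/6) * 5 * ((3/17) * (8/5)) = -432/85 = -5.08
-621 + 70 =-551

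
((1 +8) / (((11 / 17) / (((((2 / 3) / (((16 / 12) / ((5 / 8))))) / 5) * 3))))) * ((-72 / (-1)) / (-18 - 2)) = -9.39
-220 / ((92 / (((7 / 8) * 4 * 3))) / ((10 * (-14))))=80850 / 23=3515.22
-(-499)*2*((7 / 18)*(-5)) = -17465 / 9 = -1940.56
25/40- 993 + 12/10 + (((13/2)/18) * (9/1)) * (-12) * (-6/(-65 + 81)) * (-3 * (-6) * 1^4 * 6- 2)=22363/40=559.08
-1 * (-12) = 12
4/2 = 2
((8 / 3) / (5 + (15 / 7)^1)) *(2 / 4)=14 / 75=0.19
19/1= 19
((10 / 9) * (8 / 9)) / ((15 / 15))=80 / 81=0.99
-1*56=-56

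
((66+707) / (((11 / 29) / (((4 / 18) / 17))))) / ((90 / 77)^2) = 12082763 / 619650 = 19.50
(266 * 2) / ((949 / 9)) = 4788 / 949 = 5.05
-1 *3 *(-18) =54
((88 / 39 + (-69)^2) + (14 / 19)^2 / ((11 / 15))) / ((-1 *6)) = -737795417 / 929214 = -794.00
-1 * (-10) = 10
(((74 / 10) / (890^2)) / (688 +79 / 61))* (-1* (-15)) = 6771 / 33305428700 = 0.00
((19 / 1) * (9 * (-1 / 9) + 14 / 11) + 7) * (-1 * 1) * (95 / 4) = -6365 / 22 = -289.32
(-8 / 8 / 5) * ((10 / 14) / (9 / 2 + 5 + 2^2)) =-2 / 189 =-0.01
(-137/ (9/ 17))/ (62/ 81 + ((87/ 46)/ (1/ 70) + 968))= -482103/ 2051455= -0.24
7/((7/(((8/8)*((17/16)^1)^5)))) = 1419857/1048576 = 1.35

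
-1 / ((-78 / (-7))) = -7 / 78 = -0.09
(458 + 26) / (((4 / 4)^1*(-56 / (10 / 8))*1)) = -605 / 56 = -10.80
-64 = -64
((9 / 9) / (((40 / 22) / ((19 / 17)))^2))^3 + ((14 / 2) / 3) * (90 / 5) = 64965130119990241 / 1544804416000000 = 42.05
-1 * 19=-19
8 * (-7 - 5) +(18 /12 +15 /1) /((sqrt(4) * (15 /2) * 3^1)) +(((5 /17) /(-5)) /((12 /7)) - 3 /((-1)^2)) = -33547 /340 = -98.67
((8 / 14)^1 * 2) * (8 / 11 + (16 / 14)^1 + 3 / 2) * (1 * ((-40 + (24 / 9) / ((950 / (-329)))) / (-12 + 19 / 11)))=40354672 / 2630075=15.34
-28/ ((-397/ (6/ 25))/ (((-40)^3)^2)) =27525120000/ 397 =69332795.97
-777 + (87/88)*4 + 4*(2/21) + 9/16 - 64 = -3090233/3696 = -836.10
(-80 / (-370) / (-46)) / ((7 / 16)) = -64 / 5957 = -0.01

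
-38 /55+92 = 5022 /55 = 91.31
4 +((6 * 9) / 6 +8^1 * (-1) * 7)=-43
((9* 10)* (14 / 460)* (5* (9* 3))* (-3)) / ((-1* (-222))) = -8505 / 1702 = -5.00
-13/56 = -0.23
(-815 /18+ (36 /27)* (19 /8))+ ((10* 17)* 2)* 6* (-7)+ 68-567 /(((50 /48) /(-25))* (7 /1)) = -110791 /9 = -12310.11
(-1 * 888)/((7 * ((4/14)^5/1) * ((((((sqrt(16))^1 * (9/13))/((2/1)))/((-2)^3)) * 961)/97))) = 112023457/2883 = 38856.56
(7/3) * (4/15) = 28/45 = 0.62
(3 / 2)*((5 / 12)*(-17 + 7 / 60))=-10.55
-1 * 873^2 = -762129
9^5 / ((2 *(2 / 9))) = 531441 / 4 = 132860.25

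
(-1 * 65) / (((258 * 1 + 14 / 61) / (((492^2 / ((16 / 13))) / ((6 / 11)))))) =-259941435 / 2864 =-90761.67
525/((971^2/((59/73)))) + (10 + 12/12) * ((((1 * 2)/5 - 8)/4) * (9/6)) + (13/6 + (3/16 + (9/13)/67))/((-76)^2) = -2605214824612639997/83103229472190720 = -31.35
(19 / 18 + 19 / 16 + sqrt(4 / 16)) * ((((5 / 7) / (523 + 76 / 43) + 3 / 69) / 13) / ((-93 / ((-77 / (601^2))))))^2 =39145299875 / 228293906332804676779075609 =0.00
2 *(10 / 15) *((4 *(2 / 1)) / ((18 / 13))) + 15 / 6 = 551 / 54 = 10.20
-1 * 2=-2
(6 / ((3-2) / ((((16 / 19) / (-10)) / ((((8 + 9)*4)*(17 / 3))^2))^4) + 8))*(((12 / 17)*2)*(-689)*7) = -569586654 / 134758472711611616805388632787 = -0.00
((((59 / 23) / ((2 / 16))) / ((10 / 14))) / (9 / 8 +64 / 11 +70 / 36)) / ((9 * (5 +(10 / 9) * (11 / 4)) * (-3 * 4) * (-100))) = 109032 / 2934383125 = 0.00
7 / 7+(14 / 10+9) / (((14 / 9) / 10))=475 / 7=67.86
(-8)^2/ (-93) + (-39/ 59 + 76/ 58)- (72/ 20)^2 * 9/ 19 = -466938643/ 75583425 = -6.18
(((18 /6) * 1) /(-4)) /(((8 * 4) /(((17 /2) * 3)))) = -153 /256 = -0.60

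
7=7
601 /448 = 1.34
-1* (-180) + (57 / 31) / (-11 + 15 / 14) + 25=882547 / 4309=204.81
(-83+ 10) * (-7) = 511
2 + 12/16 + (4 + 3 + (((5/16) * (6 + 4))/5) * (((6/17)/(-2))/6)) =2647/272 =9.73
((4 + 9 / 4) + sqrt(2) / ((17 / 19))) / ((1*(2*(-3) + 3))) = -2.61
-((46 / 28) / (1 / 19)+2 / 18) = -3947 / 126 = -31.33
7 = 7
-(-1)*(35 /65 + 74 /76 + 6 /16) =1.89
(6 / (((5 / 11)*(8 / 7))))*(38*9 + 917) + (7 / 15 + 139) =176171 / 12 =14680.92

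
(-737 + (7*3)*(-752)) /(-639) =16529 /639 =25.87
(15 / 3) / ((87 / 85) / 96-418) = -13600 / 1136931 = -0.01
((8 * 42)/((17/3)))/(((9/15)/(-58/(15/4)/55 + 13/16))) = 49091/935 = 52.50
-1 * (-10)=10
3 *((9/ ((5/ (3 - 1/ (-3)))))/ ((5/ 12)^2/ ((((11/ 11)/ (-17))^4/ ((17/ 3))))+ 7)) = 7776/ 35499449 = 0.00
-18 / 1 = -18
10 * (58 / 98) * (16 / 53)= 4640 / 2597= 1.79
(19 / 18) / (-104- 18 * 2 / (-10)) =-95 / 9036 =-0.01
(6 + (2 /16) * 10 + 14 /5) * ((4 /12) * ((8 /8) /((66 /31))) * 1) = 2077 /1320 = 1.57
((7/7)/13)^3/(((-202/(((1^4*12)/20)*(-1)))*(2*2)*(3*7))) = 1/62131160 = 0.00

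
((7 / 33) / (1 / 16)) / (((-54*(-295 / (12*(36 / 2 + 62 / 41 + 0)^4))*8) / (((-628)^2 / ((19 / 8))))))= 7236977950720000000 / 940800390057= 7692362.83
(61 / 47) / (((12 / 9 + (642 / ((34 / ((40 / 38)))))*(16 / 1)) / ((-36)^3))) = -189.61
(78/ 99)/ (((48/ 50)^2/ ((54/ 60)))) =1625/ 2112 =0.77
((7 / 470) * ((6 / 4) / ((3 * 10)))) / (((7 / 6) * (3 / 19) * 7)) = 19 / 32900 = 0.00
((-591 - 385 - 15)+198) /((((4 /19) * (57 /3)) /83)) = -65819 /4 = -16454.75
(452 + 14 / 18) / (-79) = -4075 / 711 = -5.73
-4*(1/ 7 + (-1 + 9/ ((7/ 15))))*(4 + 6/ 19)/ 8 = -39.77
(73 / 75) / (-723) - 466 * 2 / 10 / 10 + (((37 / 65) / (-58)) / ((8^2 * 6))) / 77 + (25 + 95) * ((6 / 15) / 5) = 22457736577 / 80593793280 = 0.28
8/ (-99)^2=8/ 9801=0.00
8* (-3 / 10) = -12 / 5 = -2.40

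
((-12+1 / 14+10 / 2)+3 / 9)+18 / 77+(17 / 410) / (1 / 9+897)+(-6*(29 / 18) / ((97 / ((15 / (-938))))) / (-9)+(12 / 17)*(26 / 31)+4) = -1263975419349473 / 714282982611660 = -1.77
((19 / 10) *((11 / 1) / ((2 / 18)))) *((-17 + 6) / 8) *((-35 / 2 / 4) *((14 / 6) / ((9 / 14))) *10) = 3942785 / 96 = 41070.68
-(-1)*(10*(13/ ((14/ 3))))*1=195/ 7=27.86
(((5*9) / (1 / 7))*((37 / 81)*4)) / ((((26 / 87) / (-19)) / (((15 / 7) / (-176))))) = 509675 / 1144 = 445.52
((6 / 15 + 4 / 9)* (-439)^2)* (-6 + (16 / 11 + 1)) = -95204174 / 165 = -576994.99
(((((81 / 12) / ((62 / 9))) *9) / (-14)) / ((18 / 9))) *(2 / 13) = -2187 / 45136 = -0.05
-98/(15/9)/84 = -0.70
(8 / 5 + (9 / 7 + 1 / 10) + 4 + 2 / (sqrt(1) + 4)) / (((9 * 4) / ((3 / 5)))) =0.12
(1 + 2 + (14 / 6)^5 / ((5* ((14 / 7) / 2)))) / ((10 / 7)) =71582 / 6075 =11.78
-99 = -99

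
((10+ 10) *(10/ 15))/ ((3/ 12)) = 160/ 3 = 53.33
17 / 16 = 1.06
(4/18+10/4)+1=67/18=3.72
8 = 8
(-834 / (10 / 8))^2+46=11130046 / 25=445201.84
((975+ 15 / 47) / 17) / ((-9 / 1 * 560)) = -191 / 16779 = -0.01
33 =33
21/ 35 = 3/ 5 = 0.60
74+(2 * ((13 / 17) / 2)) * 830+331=17675 / 17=1039.71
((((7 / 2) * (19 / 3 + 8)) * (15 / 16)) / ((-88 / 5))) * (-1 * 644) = 1211525 / 704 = 1720.92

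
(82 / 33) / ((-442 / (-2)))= 82 / 7293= 0.01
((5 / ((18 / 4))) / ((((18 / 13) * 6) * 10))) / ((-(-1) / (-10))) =-65 / 486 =-0.13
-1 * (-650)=650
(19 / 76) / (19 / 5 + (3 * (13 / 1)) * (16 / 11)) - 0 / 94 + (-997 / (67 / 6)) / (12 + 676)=-9640129 / 76726792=-0.13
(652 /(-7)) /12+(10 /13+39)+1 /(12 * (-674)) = 7852519 /245336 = 32.01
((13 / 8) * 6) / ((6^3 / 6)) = 13 / 48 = 0.27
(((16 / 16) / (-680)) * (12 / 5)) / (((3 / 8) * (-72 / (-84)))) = -14 / 1275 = -0.01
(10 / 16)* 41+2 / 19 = 3911 / 152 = 25.73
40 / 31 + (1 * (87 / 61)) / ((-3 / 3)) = -257 / 1891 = -0.14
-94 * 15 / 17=-1410 / 17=-82.94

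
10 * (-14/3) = -140/3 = -46.67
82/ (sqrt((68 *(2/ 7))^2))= 4.22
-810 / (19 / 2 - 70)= 1620 / 121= 13.39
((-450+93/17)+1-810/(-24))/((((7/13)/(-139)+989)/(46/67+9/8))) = -48891845405/65136803968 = -0.75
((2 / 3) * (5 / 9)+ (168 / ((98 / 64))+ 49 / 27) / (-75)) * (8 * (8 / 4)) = -253264 / 14175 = -17.87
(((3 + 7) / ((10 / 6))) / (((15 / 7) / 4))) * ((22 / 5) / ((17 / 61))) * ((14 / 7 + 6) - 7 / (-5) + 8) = 6538224 / 2125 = 3076.81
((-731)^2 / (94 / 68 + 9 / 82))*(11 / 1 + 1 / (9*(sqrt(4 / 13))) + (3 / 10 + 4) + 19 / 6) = 372449617*sqrt(13) / 18720 + 103168543909 / 15600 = 6685103.57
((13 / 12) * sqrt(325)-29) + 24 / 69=-659 / 23 + 65 * sqrt(13) / 12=-9.12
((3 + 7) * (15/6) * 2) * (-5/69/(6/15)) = -9.06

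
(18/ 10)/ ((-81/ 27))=-0.60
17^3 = 4913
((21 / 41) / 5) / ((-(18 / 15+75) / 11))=-77 / 5207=-0.01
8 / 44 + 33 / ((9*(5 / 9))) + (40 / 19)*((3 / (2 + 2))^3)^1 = 64121 / 8360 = 7.67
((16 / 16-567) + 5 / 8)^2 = 20457529 / 64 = 319648.89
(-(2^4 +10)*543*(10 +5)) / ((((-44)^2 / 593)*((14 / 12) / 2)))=-188369415 / 1694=-111198.00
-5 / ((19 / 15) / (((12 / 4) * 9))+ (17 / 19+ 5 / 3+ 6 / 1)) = -38475 / 66241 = -0.58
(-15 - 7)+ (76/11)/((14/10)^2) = -9958/539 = -18.47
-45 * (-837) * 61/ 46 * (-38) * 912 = -39812206320/ 23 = -1730965492.17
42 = 42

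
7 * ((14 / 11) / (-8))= -49 / 44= -1.11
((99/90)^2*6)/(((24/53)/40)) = 641.30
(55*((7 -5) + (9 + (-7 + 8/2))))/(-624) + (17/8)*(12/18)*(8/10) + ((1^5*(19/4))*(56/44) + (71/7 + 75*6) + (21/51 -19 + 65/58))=449.15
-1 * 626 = -626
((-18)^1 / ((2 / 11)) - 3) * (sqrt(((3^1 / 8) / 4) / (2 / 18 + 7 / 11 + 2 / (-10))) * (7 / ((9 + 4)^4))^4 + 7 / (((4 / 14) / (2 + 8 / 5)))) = -44982 / 5 - 367353 * sqrt(89430) / 721311604354566947644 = -8996.40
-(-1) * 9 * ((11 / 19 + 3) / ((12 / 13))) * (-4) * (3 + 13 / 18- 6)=18122 / 57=317.93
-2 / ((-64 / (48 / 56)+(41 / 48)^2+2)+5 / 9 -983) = 1536 / 809765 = 0.00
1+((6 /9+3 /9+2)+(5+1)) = 10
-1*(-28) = 28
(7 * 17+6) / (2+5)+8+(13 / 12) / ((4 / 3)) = 26.67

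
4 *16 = 64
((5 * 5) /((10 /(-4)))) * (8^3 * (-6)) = 30720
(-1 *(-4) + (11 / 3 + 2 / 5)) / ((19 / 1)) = 121 / 285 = 0.42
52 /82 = 26 /41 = 0.63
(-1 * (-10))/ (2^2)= 5/ 2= 2.50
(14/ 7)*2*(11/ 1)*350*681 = 10487400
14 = 14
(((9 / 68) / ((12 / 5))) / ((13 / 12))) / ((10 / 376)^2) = 79524 / 1105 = 71.97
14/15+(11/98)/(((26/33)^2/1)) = 1107157/993720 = 1.11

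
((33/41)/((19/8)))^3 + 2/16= 619927091/3781833112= 0.16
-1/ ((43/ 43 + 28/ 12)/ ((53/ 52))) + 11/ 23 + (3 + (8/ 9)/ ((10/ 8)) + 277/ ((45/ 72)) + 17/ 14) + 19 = 352099613/ 753480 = 467.30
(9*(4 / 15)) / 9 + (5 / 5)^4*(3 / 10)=17 / 30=0.57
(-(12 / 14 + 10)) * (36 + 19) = -4180 / 7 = -597.14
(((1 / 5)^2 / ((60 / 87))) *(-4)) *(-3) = 87 / 125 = 0.70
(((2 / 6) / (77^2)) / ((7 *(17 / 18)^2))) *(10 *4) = 4320 / 11994367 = 0.00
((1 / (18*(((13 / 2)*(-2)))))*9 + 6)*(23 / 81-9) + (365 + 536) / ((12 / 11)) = 3259901 / 4212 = 773.96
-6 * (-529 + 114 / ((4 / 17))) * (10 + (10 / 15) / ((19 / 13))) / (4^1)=13261 / 19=697.95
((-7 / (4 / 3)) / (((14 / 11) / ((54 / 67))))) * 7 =-6237 / 268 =-23.27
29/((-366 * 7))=-0.01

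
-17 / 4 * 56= -238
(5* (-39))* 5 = -975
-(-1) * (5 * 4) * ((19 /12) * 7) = 665 /3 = 221.67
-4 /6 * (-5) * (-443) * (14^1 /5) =-12404 /3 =-4134.67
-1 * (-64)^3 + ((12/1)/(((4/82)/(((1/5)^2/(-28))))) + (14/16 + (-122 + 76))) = 366937933/1400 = 262098.52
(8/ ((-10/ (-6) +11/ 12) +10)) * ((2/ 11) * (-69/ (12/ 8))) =-8832/ 1661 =-5.32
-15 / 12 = -5 / 4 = -1.25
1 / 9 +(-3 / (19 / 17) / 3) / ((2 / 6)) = -440 / 171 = -2.57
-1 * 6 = -6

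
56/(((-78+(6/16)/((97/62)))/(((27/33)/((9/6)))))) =-43456/110627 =-0.39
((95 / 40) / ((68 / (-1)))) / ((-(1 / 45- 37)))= -855 / 905216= -0.00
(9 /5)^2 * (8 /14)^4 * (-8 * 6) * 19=-18911232 /60025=-315.06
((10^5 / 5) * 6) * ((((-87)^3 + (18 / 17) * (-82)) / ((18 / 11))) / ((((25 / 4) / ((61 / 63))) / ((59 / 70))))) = -15759627125440 / 2499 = -6306373399.54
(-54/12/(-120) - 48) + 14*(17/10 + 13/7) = 147/80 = 1.84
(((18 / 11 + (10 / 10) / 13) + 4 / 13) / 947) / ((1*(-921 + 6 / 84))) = -4046 / 1745982953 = -0.00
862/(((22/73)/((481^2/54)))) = 7279311143/594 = 12254732.56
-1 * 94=-94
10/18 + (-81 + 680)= 5396/9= 599.56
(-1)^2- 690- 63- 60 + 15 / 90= -4871 / 6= -811.83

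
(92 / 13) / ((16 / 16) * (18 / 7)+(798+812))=161 / 36686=0.00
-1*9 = -9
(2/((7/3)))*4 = 24/7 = 3.43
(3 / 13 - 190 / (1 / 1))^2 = 6086089 / 169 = 36012.36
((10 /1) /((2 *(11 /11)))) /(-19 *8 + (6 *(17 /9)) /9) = -27 /814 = -0.03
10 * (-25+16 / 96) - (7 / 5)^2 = -18772 / 75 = -250.29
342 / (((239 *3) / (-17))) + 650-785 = -34203 / 239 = -143.11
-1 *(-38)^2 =-1444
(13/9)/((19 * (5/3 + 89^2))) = 0.00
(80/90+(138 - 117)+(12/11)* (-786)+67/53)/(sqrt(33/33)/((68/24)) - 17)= 74418860/1484901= 50.12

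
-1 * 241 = -241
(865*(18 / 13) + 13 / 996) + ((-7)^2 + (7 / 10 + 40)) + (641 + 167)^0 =83411363 / 64740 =1288.41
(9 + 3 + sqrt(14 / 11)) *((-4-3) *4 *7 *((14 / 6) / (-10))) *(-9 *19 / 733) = -140.06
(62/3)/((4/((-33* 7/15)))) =-2387/30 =-79.57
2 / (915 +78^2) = 2 / 6999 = 0.00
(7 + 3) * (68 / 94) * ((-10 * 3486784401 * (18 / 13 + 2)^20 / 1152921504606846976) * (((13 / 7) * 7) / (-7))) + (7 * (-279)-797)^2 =477751552035587915226762503947280425 / 63041932562729765491537739776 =7578313.87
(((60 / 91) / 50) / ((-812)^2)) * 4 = 3 / 37500190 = 0.00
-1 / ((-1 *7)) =1 / 7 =0.14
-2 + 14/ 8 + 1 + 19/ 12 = 7/ 3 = 2.33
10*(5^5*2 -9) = 62410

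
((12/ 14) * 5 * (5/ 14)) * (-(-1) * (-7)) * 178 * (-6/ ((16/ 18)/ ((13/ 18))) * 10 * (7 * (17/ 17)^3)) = 1301625/ 2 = 650812.50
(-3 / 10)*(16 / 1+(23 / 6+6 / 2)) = -137 / 20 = -6.85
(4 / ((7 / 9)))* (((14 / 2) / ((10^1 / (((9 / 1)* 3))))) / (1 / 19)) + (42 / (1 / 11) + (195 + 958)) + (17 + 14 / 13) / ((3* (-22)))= 14849947 / 4290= 3461.53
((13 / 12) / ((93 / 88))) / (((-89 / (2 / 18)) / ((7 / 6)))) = -1001 / 670437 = -0.00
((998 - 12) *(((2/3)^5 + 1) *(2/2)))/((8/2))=135575/486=278.96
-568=-568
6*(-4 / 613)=-0.04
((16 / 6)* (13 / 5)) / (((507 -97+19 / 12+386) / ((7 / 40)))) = 364 / 239275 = 0.00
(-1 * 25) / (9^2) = -25 / 81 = -0.31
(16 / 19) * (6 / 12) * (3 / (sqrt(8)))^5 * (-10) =-1215 * sqrt(2) / 304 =-5.65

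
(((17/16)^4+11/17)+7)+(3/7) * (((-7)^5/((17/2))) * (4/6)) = -556.02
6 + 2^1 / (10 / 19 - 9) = 928 / 161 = 5.76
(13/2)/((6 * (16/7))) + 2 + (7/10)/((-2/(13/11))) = 2.06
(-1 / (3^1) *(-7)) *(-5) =-11.67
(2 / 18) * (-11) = -11 / 9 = -1.22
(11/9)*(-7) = -77/9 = -8.56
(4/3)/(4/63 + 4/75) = 525/46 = 11.41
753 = 753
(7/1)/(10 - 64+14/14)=-7/53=-0.13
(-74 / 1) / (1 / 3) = -222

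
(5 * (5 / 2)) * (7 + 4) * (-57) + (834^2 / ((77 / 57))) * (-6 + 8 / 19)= -443580591 / 154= -2880393.45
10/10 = 1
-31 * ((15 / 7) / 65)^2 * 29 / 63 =-899 / 57967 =-0.02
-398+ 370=-28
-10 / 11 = -0.91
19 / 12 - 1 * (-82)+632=8587 / 12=715.58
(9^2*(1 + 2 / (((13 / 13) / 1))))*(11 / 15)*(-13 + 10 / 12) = -21681 / 10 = -2168.10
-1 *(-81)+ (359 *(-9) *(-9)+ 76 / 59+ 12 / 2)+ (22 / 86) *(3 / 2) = 29167.67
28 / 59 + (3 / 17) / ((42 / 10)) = 3627 / 7021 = 0.52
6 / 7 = 0.86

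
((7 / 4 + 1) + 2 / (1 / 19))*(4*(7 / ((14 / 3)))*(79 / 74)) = 38631 / 148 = 261.02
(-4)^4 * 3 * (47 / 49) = 36096 / 49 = 736.65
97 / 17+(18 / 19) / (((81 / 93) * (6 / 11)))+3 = 31105 / 2907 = 10.70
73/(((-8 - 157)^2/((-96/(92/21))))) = -0.06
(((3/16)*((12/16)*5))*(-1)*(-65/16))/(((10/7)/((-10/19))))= -20475/19456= -1.05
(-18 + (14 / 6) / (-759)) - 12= -68317 / 2277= -30.00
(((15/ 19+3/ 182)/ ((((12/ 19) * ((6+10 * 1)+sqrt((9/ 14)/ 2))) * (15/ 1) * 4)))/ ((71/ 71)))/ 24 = 929/ 16752060 -929 * sqrt(7)/ 1250820480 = 0.00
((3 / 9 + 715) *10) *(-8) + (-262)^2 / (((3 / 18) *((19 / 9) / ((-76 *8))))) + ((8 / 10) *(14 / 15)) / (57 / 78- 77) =-17649799376656 / 148725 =-118674058.68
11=11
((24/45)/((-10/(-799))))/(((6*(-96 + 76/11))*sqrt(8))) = -0.03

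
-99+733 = 634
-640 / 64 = -10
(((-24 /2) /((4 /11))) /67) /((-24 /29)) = 0.60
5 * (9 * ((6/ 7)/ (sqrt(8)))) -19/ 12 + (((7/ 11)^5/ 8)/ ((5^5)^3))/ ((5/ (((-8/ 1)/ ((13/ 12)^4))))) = -13335536897129426260049/ 8422444356079101562500 + 135 * sqrt(2)/ 14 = 12.05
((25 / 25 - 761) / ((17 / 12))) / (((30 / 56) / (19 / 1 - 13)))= -102144 / 17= -6008.47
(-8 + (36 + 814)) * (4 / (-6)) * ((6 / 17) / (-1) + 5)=-133036 / 51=-2608.55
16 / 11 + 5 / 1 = 71 / 11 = 6.45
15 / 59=0.25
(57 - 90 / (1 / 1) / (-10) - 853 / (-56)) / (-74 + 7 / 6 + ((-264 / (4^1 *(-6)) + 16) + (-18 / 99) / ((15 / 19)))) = -250195 / 141876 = -1.76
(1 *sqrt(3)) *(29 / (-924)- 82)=-75797 *sqrt(3) / 924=-142.08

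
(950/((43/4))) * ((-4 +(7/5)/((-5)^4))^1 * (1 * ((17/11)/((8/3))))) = -12105717/59125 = -204.75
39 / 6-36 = -59 / 2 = -29.50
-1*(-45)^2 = -2025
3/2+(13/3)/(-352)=1571/1056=1.49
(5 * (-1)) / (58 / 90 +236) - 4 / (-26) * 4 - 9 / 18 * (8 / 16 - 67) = 18741189 / 553748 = 33.84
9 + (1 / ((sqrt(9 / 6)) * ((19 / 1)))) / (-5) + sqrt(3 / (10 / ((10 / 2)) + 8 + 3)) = -sqrt(6) / 285 + sqrt(39) / 13 + 9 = 9.47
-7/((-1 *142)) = 7/142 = 0.05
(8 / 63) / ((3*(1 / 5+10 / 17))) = 680 / 12663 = 0.05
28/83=0.34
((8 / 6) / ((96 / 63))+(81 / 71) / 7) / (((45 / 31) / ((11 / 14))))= 1407307 / 2504880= 0.56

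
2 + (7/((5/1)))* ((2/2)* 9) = 73/5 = 14.60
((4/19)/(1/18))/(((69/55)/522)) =689040/437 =1576.75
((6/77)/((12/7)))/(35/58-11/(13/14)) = -377/93247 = -0.00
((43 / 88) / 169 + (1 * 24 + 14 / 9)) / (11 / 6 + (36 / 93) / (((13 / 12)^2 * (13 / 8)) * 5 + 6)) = 172542303839 / 12544844988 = 13.75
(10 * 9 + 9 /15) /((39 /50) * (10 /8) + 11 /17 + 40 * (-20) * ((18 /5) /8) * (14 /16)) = -61608 /213097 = -0.29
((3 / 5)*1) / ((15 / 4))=4 / 25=0.16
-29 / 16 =-1.81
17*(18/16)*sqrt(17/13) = 153*sqrt(221)/104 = 21.87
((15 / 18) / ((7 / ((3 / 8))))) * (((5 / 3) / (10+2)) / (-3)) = -25 / 12096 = -0.00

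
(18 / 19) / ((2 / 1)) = 9 / 19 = 0.47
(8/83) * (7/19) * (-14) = -784/1577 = -0.50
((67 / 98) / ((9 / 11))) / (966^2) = 737 / 823043592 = 0.00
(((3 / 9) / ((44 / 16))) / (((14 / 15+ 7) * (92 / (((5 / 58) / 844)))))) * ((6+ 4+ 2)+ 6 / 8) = 75 / 346775968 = 0.00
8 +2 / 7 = 58 / 7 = 8.29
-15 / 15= -1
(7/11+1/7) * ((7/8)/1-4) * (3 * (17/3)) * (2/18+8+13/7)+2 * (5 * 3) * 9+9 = -216107/1617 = -133.65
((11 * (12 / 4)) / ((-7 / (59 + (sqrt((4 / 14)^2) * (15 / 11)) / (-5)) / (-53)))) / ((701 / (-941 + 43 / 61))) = -19747.67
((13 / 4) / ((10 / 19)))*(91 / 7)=3211 / 40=80.28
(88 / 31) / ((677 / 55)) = 0.23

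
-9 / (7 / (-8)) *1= 72 / 7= 10.29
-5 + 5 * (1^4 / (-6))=-5.83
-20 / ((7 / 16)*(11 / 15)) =-4800 / 77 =-62.34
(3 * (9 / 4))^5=14348907 / 1024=14012.60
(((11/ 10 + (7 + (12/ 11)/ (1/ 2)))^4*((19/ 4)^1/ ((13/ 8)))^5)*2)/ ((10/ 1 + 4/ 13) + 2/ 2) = 421829.47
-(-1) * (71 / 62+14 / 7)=195 / 62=3.15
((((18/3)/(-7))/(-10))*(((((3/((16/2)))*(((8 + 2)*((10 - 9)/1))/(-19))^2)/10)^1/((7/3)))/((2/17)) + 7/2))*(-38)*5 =-214563/3724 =-57.62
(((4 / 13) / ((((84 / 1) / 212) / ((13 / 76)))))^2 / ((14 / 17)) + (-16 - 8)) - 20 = -98020063 / 2228814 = -43.98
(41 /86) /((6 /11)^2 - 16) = -0.03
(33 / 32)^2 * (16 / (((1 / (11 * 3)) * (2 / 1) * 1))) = 35937 / 128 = 280.76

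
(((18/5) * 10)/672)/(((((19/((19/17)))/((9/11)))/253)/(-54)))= -16767/476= -35.22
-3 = -3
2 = 2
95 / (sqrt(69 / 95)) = 95 * sqrt(6555) / 69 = 111.47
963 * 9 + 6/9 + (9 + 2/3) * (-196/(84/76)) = 62581/9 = 6953.44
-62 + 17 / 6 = -355 / 6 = -59.17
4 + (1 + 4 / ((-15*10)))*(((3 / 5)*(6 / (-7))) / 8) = 13781 / 3500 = 3.94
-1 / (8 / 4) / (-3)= 1 / 6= 0.17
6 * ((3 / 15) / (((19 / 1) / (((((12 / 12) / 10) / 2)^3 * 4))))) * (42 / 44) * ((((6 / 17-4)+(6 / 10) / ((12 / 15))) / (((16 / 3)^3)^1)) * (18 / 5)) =-3015873 / 1455308800000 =-0.00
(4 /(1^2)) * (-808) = -3232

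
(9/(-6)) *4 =-6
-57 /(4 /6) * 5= -427.50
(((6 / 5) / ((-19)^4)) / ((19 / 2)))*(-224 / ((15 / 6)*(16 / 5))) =-336 / 12380495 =-0.00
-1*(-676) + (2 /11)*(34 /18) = 66958 /99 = 676.34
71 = 71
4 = 4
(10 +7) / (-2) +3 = -11 / 2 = -5.50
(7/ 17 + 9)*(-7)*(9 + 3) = -13440/ 17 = -790.59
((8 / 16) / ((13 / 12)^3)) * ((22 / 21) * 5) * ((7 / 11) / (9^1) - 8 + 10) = 65600 / 15379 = 4.27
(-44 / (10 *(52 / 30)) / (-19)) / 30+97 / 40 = 24003 / 9880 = 2.43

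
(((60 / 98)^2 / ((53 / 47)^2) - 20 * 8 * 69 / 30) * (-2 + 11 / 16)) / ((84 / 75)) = 46499145225 / 107910544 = 430.90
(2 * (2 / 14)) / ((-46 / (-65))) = 65 / 161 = 0.40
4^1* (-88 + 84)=-16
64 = 64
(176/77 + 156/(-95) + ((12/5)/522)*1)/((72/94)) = 881297/1041390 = 0.85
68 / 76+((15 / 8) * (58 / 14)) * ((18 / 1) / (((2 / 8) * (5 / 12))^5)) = 947679732359 / 83125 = 11400658.43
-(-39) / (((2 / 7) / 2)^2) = 1911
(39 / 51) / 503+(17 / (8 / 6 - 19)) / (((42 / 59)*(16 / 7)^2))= -59683803 / 232039936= -0.26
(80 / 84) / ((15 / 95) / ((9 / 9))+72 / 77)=4180 / 4797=0.87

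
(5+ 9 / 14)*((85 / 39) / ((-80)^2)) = 1343 / 698880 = 0.00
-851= -851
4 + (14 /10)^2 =149 /25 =5.96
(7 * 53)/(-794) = -371/794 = -0.47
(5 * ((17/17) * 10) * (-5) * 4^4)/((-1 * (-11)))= -64000/11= -5818.18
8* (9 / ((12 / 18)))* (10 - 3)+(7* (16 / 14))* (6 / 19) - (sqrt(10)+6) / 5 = 71946 / 95 - sqrt(10) / 5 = 756.69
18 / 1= 18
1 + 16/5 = 21/5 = 4.20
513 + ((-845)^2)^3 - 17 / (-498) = 181288224859305536741 / 498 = 364032580038766138.03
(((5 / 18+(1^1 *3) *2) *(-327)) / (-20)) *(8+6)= 86219 / 60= 1436.98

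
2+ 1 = 3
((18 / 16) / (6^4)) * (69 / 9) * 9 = 23 / 384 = 0.06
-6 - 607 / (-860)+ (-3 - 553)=-482713 / 860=-561.29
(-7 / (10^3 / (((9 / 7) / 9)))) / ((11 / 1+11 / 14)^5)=-67228 / 15287262890625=-0.00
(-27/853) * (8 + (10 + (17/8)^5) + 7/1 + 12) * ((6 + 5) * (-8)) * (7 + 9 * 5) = 10163206053/873472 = 11635.41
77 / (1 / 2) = 154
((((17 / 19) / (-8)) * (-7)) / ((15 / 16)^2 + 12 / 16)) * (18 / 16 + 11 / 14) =0.92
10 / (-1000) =-1 / 100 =-0.01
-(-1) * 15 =15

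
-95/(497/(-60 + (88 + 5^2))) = -5035/497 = -10.13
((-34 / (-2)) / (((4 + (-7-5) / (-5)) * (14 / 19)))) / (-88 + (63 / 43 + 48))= -69445 / 742336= -0.09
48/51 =16/17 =0.94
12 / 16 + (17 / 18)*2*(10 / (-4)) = -143 / 36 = -3.97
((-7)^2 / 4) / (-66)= -49 / 264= -0.19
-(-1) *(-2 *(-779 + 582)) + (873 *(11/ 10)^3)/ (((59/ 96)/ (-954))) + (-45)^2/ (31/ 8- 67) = -1343247809074/ 744875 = -1803319.76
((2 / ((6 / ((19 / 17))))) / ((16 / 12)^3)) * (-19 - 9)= -1197 / 272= -4.40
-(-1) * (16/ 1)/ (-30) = -8/ 15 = -0.53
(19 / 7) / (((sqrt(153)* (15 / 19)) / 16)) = 5776* sqrt(17) / 5355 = 4.45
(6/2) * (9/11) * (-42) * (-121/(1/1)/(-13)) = -12474/13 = -959.54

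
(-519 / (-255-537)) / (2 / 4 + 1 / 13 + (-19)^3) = -2249 / 23538108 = -0.00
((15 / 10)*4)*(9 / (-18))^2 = 3 / 2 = 1.50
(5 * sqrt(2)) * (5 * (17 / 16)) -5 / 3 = -5 / 3 + 425 * sqrt(2) / 16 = 35.90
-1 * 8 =-8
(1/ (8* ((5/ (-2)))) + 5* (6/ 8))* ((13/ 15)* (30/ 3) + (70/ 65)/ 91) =32.11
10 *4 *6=240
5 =5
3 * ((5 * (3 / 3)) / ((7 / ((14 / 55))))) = 6 / 11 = 0.55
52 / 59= 0.88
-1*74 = -74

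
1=1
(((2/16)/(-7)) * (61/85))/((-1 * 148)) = 61/704480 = 0.00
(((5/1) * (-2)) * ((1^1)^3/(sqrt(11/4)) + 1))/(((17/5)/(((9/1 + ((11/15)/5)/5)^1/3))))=-14.19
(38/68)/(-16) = -0.03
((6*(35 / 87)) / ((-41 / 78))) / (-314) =2730 / 186673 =0.01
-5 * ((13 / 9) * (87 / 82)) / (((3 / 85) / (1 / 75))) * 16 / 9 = -5.15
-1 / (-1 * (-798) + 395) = -1 / 1193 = -0.00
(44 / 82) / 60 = 11 / 1230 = 0.01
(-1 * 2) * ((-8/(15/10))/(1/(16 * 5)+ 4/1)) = 2560/963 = 2.66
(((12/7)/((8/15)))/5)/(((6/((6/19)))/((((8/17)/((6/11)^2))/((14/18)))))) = 0.07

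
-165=-165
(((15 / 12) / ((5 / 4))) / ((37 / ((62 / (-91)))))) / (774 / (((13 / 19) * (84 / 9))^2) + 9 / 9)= -45136 / 48973607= -0.00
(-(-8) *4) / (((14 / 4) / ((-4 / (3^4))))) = -256 / 567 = -0.45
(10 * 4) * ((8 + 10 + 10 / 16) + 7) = 1025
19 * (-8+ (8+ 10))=190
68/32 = 17/8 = 2.12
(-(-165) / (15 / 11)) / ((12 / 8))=242 / 3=80.67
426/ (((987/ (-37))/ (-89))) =467606/ 329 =1421.29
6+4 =10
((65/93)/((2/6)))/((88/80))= 650/341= 1.91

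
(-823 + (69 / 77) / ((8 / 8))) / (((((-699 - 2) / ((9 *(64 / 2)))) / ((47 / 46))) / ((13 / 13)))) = 428427936 / 1241471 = 345.10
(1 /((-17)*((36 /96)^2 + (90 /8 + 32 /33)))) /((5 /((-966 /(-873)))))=-9856 /9358075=-0.00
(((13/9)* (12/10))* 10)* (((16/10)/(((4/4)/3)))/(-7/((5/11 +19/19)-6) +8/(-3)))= -960/13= -73.85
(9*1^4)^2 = 81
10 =10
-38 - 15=-53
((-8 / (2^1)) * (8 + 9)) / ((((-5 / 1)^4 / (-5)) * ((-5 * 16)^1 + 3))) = -68 / 9625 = -0.01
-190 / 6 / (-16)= 95 / 48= 1.98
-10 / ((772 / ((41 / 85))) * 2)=-41 / 13124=-0.00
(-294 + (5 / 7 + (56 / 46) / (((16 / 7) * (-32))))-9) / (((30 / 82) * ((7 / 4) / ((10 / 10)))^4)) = -510847454 / 5798415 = -88.10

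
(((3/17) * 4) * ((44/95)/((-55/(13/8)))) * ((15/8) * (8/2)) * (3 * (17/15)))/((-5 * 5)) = 117/11875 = 0.01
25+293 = 318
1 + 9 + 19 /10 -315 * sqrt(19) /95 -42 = -301 /10 -63 * sqrt(19) /19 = -44.55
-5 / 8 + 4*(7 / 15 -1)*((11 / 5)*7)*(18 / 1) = -118397 / 200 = -591.98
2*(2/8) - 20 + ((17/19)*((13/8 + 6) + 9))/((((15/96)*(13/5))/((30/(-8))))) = -156.81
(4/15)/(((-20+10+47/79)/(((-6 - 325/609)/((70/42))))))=1257364/11312175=0.11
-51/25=-2.04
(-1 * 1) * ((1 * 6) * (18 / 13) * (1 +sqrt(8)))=-216 * sqrt(2) / 13 - 108 / 13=-31.81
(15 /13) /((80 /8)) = 3 /26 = 0.12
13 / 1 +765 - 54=724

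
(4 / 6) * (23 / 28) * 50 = 575 / 21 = 27.38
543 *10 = 5430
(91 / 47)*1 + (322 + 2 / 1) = 15319 / 47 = 325.94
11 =11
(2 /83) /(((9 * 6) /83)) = 1 /27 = 0.04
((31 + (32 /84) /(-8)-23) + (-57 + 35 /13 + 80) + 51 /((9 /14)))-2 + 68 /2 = 13193 /91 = 144.98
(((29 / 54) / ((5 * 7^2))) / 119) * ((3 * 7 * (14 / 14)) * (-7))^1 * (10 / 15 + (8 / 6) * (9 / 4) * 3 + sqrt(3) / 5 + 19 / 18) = -5597 / 192780- 29 * sqrt(3) / 53550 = -0.03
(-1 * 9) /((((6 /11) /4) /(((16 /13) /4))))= -264 /13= -20.31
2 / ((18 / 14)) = 14 / 9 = 1.56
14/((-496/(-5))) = 35/248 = 0.14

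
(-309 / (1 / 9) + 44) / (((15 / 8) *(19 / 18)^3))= -42565824 / 34295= -1241.17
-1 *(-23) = 23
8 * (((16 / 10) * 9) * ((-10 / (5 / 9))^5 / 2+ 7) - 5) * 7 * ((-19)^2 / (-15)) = 1375172557304 / 75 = 18335634097.39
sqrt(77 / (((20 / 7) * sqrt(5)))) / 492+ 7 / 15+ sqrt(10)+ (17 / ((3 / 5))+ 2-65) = -171 / 5+ 7 * sqrt(11) * 5^(1 / 4) / 4920+ sqrt(10) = -31.03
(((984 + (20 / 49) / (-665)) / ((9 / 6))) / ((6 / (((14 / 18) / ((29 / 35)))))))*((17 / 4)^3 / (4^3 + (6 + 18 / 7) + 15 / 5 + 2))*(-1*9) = -39382141265 / 43083792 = -914.08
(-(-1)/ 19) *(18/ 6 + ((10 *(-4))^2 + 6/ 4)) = 3209/ 38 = 84.45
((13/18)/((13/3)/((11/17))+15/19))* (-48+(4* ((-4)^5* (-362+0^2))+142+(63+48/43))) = 57749957265/403684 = 143057.34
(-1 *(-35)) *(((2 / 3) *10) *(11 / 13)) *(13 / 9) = 7700 / 27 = 285.19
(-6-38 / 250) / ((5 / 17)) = -13073 / 625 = -20.92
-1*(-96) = 96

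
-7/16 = -0.44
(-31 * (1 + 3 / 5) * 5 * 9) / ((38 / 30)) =-33480 / 19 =-1762.11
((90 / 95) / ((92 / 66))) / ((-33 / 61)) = -549 / 437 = -1.26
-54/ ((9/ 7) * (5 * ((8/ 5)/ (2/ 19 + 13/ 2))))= -34.68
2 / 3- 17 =-16.33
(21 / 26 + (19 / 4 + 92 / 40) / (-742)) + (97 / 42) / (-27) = 11136287 / 15626520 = 0.71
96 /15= 32 /5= 6.40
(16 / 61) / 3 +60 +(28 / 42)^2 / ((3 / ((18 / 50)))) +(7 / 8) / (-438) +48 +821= 4964945917 / 5343600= 929.14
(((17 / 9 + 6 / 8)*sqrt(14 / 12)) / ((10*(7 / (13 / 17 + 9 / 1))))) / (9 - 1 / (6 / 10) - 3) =1577*sqrt(42) / 111384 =0.09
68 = 68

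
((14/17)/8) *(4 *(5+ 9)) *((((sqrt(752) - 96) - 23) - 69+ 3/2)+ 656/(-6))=-1547.31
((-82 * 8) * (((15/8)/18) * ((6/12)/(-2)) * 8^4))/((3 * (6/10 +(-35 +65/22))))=-23091200/31131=-741.74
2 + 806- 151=657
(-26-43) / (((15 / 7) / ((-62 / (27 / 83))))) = 828506 / 135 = 6137.08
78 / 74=39 / 37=1.05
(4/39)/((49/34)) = 136/1911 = 0.07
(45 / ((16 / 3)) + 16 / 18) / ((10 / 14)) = 9401 / 720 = 13.06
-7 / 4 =-1.75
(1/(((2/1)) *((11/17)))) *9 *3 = 459/22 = 20.86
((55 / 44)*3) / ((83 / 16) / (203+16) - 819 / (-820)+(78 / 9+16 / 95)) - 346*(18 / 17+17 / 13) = -4866836443418 / 5946522361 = -818.43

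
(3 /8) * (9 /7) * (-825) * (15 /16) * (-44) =3675375 /224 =16407.92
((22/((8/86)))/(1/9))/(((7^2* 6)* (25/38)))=26961/2450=11.00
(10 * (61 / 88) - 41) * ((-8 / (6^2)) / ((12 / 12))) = 1499 / 198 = 7.57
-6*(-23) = 138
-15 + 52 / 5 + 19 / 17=-296 / 85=-3.48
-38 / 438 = -19 / 219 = -0.09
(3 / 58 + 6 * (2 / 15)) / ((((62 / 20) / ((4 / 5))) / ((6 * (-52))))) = -308256 / 4495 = -68.58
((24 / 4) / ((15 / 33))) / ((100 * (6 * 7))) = 11 / 3500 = 0.00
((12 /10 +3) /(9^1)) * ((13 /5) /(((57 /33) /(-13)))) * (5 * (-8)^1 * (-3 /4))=-26026 /95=-273.96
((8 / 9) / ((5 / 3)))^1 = 8 / 15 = 0.53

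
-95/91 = -1.04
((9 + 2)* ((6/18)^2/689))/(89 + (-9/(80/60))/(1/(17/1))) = -44/638703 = -0.00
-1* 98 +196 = 98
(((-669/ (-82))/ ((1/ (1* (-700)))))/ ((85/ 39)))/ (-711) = 202930/ 55063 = 3.69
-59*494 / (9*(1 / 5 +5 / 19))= -1384435 / 198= -6992.10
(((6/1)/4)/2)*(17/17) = 3/4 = 0.75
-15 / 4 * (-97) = 1455 / 4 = 363.75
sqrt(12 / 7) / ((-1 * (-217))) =2 * sqrt(21) / 1519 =0.01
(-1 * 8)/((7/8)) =-64/7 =-9.14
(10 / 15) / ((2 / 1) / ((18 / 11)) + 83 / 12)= 24 / 293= 0.08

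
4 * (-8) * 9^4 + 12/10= -1049754/5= -209950.80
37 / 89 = 0.42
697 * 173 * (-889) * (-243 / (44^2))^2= -6329846659941 / 3748096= -1688816.58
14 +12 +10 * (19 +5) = 266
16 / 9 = 1.78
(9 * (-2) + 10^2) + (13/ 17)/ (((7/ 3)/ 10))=10148/ 119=85.28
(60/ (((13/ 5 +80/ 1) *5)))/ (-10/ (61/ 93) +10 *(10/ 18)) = -1647/ 109858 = -0.01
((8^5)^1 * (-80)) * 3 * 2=-15728640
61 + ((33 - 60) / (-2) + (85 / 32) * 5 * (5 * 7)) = 17259 / 32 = 539.34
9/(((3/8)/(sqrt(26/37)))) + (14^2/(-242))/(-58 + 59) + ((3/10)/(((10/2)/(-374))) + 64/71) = -4799901/214775 + 24 * sqrt(962)/37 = -2.23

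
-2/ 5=-0.40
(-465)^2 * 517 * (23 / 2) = 2571131475 / 2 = 1285565737.50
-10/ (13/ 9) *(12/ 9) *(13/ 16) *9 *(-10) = 675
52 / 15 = 3.47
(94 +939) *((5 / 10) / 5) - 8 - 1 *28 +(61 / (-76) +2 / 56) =88489 / 1330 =66.53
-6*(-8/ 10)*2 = 48/ 5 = 9.60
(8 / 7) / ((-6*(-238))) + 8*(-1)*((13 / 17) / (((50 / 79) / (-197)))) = 1904.18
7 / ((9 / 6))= 14 / 3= 4.67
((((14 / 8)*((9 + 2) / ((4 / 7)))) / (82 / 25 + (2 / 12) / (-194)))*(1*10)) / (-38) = -19606125 / 7252148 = -2.70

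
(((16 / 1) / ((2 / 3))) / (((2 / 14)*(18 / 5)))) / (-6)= -70 / 9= -7.78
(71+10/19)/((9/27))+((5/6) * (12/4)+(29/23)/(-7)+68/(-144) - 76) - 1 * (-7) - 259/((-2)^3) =39600943/220248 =179.80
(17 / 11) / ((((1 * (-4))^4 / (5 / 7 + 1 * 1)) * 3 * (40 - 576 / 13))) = -0.00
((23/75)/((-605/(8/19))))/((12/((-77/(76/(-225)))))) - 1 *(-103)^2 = -421283551/39710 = -10609.00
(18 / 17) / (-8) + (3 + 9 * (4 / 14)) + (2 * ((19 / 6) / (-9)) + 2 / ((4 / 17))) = 170101 / 12852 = 13.24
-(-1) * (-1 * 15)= -15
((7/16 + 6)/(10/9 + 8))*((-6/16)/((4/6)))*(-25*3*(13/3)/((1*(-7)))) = -2711475/146944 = -18.45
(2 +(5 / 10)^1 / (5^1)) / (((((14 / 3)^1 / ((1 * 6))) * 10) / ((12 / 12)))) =27 / 100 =0.27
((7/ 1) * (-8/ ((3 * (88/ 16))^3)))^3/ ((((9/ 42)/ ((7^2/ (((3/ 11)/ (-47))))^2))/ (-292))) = 1949542939061387264/ 10356281643411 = 188247.39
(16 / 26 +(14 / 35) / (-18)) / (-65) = -347 / 38025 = -0.01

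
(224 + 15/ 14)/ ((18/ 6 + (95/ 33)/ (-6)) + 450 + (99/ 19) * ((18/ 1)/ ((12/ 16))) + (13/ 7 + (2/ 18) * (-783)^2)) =5927031/ 1809157123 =0.00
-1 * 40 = -40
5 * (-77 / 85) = -4.53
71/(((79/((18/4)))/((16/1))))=5112/79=64.71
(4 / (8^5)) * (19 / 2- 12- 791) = -1587 / 16384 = -0.10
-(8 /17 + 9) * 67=-10787 /17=-634.53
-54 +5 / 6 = -319 / 6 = -53.17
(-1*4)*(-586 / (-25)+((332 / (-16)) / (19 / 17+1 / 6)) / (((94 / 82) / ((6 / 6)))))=-5754358 / 153925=-37.38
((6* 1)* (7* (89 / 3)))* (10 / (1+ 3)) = 3115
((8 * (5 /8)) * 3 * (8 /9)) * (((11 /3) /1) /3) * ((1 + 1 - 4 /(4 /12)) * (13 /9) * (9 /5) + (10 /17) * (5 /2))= -61160 /153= -399.74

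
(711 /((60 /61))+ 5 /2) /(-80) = -14507 /1600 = -9.07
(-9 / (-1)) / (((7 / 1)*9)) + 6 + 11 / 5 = 8.34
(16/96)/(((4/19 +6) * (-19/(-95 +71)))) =2/59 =0.03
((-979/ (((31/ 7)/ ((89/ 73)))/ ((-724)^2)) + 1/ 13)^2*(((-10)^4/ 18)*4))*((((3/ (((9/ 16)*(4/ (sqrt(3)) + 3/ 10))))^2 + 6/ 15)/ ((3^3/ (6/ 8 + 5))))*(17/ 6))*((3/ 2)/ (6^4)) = 94176518941110511790286320963964151625/ 505808119156144471524 - 1080635389130366503091241055840000000*sqrt(3)/ 42150676596345372627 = 141784861578709610.09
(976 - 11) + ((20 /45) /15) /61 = 7946779 /8235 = 965.00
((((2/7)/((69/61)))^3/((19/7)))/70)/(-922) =-453962/4934758717665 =-0.00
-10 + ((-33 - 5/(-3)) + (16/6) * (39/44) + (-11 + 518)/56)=-55285/1848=-29.92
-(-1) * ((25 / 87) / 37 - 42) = -135173 / 3219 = -41.99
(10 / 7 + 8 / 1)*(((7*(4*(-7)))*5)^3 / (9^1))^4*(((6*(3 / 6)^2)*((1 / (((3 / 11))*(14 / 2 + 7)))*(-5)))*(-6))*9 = 9688849344072531024465920000000000000 / 81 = 119615424000895444746492800000000000.00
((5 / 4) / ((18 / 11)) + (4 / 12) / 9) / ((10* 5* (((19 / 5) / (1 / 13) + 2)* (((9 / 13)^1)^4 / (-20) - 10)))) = -4941053 / 158729930316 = -0.00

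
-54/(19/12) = -648/19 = -34.11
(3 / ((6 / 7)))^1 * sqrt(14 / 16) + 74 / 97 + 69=7 * sqrt(14) / 8 + 6767 / 97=73.04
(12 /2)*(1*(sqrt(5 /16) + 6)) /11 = 3*sqrt(5) /22 + 36 /11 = 3.58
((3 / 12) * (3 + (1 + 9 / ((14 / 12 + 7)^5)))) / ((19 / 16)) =4519883920 / 5367029731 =0.84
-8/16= -0.50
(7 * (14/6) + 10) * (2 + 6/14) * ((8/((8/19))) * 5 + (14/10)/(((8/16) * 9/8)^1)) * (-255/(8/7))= -100159597/72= -1391105.51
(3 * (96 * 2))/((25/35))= 4032/5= 806.40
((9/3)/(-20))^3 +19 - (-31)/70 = 1088611/56000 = 19.44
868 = 868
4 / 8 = 1 / 2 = 0.50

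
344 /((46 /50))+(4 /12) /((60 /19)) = 1548437 /4140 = 374.02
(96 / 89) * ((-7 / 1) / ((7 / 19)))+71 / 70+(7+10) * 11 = 1043649 / 6230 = 167.52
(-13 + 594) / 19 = 581 / 19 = 30.58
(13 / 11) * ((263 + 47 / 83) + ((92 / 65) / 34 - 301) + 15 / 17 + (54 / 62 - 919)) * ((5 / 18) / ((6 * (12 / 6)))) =-1357097791 / 51964308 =-26.12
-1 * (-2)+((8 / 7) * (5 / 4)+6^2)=276 / 7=39.43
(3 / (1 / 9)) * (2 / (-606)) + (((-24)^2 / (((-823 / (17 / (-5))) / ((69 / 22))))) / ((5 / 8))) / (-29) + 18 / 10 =861198048 / 662905925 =1.30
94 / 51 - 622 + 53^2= 111631 / 51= 2188.84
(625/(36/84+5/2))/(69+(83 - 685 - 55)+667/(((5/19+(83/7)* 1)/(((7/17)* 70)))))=0.21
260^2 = 67600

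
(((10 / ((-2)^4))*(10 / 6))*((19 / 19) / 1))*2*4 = 25 / 3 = 8.33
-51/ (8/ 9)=-459/ 8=-57.38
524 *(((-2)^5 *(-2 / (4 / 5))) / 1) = 41920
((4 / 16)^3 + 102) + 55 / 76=124931 / 1216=102.74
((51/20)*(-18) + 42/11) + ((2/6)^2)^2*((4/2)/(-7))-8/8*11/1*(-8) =2863697/62370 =45.91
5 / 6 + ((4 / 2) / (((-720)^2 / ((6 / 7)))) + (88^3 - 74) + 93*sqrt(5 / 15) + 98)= 31*sqrt(3) + 206084642401 / 302400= 681550.53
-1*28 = -28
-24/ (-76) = 6/ 19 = 0.32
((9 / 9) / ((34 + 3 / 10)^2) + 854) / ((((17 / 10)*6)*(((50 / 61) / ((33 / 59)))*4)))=1982851299 / 138825820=14.28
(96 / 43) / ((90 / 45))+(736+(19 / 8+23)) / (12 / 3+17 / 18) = 2374305 / 15308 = 155.10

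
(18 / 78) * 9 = 27 / 13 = 2.08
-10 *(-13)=130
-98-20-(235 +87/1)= -440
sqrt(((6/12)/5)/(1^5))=sqrt(10)/10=0.32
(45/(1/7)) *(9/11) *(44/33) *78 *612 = 16403825.45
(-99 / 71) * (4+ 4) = -792 / 71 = -11.15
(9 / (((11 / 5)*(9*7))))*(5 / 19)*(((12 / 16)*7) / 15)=5 / 836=0.01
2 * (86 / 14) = 86 / 7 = 12.29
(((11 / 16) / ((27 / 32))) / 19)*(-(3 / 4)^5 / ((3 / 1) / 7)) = -231 / 9728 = -0.02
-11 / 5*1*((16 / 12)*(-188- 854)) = 45848 / 15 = 3056.53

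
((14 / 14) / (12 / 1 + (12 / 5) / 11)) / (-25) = -11 / 3360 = -0.00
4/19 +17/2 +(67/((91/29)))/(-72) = 1047439/124488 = 8.41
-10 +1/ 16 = -159/ 16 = -9.94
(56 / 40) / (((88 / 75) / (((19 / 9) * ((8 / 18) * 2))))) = 665 / 297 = 2.24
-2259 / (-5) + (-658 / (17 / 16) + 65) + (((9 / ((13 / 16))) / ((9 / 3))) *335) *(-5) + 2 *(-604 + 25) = -8226846 / 1105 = -7445.11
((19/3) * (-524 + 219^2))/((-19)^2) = 47437/57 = 832.23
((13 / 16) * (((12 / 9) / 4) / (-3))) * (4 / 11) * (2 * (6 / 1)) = -13 / 33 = -0.39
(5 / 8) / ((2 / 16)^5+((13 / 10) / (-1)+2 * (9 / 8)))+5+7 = 1970236 / 155653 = 12.66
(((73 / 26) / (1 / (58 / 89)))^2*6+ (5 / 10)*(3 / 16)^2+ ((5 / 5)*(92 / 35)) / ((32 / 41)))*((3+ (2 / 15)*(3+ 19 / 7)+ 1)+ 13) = 210029966520799 / 503760391680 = 416.92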